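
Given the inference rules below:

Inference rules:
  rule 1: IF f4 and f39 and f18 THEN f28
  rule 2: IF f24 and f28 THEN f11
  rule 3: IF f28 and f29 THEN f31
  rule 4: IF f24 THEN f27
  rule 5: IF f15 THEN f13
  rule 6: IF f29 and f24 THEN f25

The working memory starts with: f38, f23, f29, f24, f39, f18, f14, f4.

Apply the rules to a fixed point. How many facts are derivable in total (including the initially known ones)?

Round 1 — rule 1, rule 4, rule 6, derive f28, f27, f25.
Round 2 — rule 2, rule 3, derive f11, f31.
Closure: {f11, f14, f18, f23, f24, f25, f27, f28, f29, f31, f38, f39, f4} — 13 facts.

13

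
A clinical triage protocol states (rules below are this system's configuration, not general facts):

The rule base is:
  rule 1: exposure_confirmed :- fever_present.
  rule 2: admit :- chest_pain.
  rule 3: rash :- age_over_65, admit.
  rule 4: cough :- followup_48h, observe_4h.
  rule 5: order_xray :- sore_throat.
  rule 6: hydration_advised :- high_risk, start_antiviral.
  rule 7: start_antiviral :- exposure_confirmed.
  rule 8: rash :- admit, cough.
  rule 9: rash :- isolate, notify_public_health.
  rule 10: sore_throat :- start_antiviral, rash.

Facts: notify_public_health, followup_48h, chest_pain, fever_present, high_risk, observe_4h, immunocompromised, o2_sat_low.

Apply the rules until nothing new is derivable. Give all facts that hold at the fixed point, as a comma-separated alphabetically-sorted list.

Round 1: rule 1 [exposure_confirmed :- fever_present.]; rule 2 [admit :- chest_pain.]; rule 4 [cough :- followup_48h, observe_4h.]. New: exposure_confirmed, admit, cough.
Round 2: rule 7 [start_antiviral :- exposure_confirmed.]; rule 8 [rash :- admit, cough.]. New: start_antiviral, rash.
Round 3: rule 6 [hydration_advised :- high_risk, start_antiviral.]; rule 10 [sore_throat :- start_antiviral, rash.]. New: hydration_advised, sore_throat.
Round 4: rule 5 [order_xray :- sore_throat.]. New: order_xray.

admit, chest_pain, cough, exposure_confirmed, fever_present, followup_48h, high_risk, hydration_advised, immunocompromised, notify_public_health, o2_sat_low, observe_4h, order_xray, rash, sore_throat, start_antiviral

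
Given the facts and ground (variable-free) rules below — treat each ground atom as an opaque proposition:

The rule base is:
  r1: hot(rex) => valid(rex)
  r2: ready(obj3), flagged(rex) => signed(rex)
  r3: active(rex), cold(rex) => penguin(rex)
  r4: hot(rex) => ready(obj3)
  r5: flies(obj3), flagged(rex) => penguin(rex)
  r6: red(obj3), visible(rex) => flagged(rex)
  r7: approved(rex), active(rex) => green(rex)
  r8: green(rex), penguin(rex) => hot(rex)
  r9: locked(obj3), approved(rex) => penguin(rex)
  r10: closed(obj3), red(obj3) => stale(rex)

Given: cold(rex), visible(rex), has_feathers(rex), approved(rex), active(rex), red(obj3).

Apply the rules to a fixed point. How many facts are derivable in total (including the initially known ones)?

13

[1] r3 [active(rex), cold(rex) => penguin(rex)]; r6 [red(obj3), visible(rex) => flagged(rex)]; r7 [approved(rex), active(rex) => green(rex)]. ⇒ new: penguin(rex), flagged(rex), green(rex).
[2] r8 [green(rex), penguin(rex) => hot(rex)]. ⇒ new: hot(rex).
[3] r1 [hot(rex) => valid(rex)]; r4 [hot(rex) => ready(obj3)]. ⇒ new: valid(rex), ready(obj3).
[4] r2 [ready(obj3), flagged(rex) => signed(rex)]. ⇒ new: signed(rex).
Closure: {active(rex), approved(rex), cold(rex), flagged(rex), green(rex), has_feathers(rex), hot(rex), penguin(rex), ready(obj3), red(obj3), signed(rex), valid(rex), visible(rex)} — 13 facts.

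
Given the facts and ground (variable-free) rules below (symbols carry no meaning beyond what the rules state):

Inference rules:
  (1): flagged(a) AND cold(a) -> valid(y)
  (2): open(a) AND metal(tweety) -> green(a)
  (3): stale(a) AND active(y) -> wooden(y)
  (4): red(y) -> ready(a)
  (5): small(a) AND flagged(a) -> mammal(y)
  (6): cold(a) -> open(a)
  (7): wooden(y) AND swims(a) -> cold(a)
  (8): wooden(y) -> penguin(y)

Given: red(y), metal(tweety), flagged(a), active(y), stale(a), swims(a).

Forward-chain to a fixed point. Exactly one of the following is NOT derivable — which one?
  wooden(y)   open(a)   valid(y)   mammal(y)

Round 1: (3) [stale(a) AND active(y) -> wooden(y)]; (4) [red(y) -> ready(a)]. New: wooden(y), ready(a).
Round 2: (7) [wooden(y) AND swims(a) -> cold(a)]; (8) [wooden(y) -> penguin(y)]. New: cold(a), penguin(y).
Round 3: (1) [flagged(a) AND cold(a) -> valid(y)]; (6) [cold(a) -> open(a)]. New: valid(y), open(a).
Round 4: (2) [open(a) AND metal(tweety) -> green(a)]. New: green(a).
Derived: wooden(y) (round 1), open(a) (round 3), valid(y) (round 3). mammal(y) never appears in any round.

mammal(y)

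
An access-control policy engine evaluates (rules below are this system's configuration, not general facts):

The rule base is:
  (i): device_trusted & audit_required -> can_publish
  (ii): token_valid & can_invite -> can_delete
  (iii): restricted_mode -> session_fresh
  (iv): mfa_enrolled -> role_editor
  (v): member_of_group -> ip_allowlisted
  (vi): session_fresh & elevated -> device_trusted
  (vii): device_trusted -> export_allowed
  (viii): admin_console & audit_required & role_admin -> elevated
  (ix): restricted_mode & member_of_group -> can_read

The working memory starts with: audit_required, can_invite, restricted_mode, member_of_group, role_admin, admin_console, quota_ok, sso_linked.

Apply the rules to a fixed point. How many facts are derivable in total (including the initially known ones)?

15

Round 1 fires (iii), (v), (viii), (ix), giving session_fresh, ip_allowlisted, elevated, can_read.
Round 2 fires (vi), giving device_trusted.
Round 3 fires (i), (vii), giving can_publish, export_allowed.
Closure: {admin_console, audit_required, can_invite, can_publish, can_read, device_trusted, elevated, export_allowed, ip_allowlisted, member_of_group, quota_ok, restricted_mode, role_admin, session_fresh, sso_linked} — 15 facts.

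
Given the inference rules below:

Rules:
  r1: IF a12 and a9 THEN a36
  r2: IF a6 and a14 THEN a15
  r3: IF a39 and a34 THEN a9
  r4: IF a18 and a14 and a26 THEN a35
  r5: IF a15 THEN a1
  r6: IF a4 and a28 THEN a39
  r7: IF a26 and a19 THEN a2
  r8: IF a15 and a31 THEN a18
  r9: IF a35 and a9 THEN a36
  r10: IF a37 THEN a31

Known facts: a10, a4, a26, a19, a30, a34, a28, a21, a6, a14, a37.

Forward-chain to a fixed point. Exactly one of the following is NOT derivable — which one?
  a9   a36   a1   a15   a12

[1] r2 [IF a6 and a14 THEN a15]; r6 [IF a4 and a28 THEN a39]; r7 [IF a26 and a19 THEN a2]; r10 [IF a37 THEN a31]. ⇒ new: a15, a39, a2, a31.
[2] r3 [IF a39 and a34 THEN a9]; r5 [IF a15 THEN a1]; r8 [IF a15 and a31 THEN a18]. ⇒ new: a9, a1, a18.
[3] r4 [IF a18 and a14 and a26 THEN a35]. ⇒ new: a35.
[4] r9 [IF a35 and a9 THEN a36]. ⇒ new: a36.
Derived: a15 (round 1), a36 (round 4), a1 (round 2), a9 (round 2). a12 never appears in any round.

a12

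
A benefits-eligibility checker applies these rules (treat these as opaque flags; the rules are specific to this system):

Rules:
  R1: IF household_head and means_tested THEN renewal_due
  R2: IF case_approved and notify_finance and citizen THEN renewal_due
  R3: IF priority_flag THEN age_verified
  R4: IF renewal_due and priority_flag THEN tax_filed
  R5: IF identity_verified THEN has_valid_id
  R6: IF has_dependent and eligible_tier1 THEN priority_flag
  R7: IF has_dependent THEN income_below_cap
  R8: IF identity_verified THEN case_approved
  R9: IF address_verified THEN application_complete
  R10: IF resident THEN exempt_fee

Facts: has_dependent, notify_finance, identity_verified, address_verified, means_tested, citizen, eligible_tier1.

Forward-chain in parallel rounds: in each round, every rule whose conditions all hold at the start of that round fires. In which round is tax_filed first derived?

3

Round 1: R5 [IF identity_verified THEN has_valid_id]; R6 [IF has_dependent and eligible_tier1 THEN priority_flag]; R7 [IF has_dependent THEN income_below_cap]; R8 [IF identity_verified THEN case_approved]; R9 [IF address_verified THEN application_complete]. New: has_valid_id, priority_flag, income_below_cap, case_approved, application_complete.
Round 2: R2 [IF case_approved and notify_finance and citizen THEN renewal_due]; R3 [IF priority_flag THEN age_verified]. New: renewal_due, age_verified.
Round 3: R4 [IF renewal_due and priority_flag THEN tax_filed]. New: tax_filed.
tax_filed first appears in round 3.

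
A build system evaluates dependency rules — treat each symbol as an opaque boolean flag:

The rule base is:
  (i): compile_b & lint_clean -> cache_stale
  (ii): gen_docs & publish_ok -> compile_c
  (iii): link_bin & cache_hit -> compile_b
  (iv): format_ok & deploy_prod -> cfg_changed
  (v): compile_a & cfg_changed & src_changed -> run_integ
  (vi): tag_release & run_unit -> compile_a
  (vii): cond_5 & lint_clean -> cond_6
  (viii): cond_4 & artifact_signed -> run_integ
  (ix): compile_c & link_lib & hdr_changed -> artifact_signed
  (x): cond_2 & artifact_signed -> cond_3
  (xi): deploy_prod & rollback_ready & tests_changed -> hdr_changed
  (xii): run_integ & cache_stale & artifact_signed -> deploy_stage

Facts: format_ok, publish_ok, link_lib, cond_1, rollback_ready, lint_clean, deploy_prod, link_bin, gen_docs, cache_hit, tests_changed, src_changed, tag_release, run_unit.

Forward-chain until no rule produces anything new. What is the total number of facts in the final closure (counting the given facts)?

[1] (ii) [gen_docs & publish_ok -> compile_c]; (iii) [link_bin & cache_hit -> compile_b]; (iv) [format_ok & deploy_prod -> cfg_changed]; (vi) [tag_release & run_unit -> compile_a]; (xi) [deploy_prod & rollback_ready & tests_changed -> hdr_changed]. ⇒ new: compile_c, compile_b, cfg_changed, compile_a, hdr_changed.
[2] (i) [compile_b & lint_clean -> cache_stale]; (v) [compile_a & cfg_changed & src_changed -> run_integ]; (ix) [compile_c & link_lib & hdr_changed -> artifact_signed]. ⇒ new: cache_stale, run_integ, artifact_signed.
[3] (xii) [run_integ & cache_stale & artifact_signed -> deploy_stage]. ⇒ new: deploy_stage.
Closure: {artifact_signed, cache_hit, cache_stale, cfg_changed, compile_a, compile_b, compile_c, cond_1, deploy_prod, deploy_stage, format_ok, gen_docs, hdr_changed, link_bin, link_lib, lint_clean, publish_ok, rollback_ready, run_integ, run_unit, src_changed, tag_release, tests_changed} — 23 facts.

23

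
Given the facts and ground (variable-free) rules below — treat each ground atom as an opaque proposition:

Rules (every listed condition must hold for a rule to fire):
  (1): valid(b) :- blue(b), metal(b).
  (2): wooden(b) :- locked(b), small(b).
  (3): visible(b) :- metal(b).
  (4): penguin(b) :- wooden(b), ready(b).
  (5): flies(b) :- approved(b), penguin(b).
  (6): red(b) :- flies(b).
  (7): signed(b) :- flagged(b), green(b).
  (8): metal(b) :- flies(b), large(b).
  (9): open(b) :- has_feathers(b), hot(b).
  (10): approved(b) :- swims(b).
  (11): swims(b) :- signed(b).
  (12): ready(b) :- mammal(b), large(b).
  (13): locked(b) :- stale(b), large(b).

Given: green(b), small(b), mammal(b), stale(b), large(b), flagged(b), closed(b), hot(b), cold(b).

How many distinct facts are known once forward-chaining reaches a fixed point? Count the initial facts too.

20

Round 1 fires (7), (12), (13), giving signed(b), ready(b), locked(b).
Round 2 fires (2), (11), giving wooden(b), swims(b).
Round 3 fires (4), (10), giving penguin(b), approved(b).
Round 4 fires (5), giving flies(b).
Round 5 fires (6), (8), giving red(b), metal(b).
Round 6 fires (3), giving visible(b).
Closure: {approved(b), closed(b), cold(b), flagged(b), flies(b), green(b), hot(b), large(b), locked(b), mammal(b), metal(b), penguin(b), ready(b), red(b), signed(b), small(b), stale(b), swims(b), visible(b), wooden(b)} — 20 facts.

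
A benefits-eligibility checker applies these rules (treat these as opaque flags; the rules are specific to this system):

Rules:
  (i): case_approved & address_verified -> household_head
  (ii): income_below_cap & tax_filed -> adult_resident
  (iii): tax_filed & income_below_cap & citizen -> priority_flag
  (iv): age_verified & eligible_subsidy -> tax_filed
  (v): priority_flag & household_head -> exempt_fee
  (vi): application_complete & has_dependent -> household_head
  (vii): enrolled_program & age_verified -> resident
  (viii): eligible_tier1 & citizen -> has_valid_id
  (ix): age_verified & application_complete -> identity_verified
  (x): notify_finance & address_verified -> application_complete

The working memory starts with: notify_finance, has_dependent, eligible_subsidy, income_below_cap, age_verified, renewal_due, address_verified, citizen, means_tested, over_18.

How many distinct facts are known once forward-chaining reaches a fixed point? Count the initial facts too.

17

[1] (iv) [age_verified & eligible_subsidy -> tax_filed]; (x) [notify_finance & address_verified -> application_complete]. ⇒ new: tax_filed, application_complete.
[2] (ii) [income_below_cap & tax_filed -> adult_resident]; (iii) [tax_filed & income_below_cap & citizen -> priority_flag]; (vi) [application_complete & has_dependent -> household_head]; (ix) [age_verified & application_complete -> identity_verified]. ⇒ new: adult_resident, priority_flag, household_head, identity_verified.
[3] (v) [priority_flag & household_head -> exempt_fee]. ⇒ new: exempt_fee.
Closure: {address_verified, adult_resident, age_verified, application_complete, citizen, eligible_subsidy, exempt_fee, has_dependent, household_head, identity_verified, income_below_cap, means_tested, notify_finance, over_18, priority_flag, renewal_due, tax_filed} — 17 facts.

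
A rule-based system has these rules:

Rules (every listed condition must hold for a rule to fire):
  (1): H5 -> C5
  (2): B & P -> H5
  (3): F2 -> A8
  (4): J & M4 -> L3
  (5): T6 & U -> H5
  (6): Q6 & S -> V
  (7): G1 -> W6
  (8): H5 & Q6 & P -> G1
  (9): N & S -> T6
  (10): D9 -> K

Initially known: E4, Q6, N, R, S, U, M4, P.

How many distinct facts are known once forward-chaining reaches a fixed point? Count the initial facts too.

[1] (6) [Q6 & S -> V]; (9) [N & S -> T6]. ⇒ new: V, T6.
[2] (5) [T6 & U -> H5]. ⇒ new: H5.
[3] (1) [H5 -> C5]; (8) [H5 & Q6 & P -> G1]. ⇒ new: C5, G1.
[4] (7) [G1 -> W6]. ⇒ new: W6.
Closure: {C5, E4, G1, H5, M4, N, P, Q6, R, S, T6, U, V, W6} — 14 facts.

14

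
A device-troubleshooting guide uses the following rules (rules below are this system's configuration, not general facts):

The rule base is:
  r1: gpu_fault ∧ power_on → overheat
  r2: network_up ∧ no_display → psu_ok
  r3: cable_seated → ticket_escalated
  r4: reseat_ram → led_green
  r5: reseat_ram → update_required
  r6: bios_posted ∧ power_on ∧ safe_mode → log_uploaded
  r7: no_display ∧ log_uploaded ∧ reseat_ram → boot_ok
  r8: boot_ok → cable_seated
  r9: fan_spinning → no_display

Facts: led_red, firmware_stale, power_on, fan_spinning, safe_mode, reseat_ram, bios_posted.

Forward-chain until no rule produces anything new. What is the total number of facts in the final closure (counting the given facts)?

14

Round 1 fires r4, r5, r6, r9, giving led_green, update_required, log_uploaded, no_display.
Round 2 fires r7, giving boot_ok.
Round 3 fires r8, giving cable_seated.
Round 4 fires r3, giving ticket_escalated.
Closure: {bios_posted, boot_ok, cable_seated, fan_spinning, firmware_stale, led_green, led_red, log_uploaded, no_display, power_on, reseat_ram, safe_mode, ticket_escalated, update_required} — 14 facts.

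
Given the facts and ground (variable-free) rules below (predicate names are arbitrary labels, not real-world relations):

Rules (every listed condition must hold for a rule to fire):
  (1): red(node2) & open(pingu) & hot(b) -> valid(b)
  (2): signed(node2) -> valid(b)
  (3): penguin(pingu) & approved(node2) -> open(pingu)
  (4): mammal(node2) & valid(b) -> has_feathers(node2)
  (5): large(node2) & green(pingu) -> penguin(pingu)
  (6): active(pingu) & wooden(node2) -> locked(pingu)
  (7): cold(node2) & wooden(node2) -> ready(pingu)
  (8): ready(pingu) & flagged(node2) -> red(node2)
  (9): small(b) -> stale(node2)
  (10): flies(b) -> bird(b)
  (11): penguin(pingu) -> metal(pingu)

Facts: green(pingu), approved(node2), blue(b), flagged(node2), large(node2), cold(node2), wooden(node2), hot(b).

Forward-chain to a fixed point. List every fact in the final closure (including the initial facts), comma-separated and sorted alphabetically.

Round 1 fires (5), (7), giving penguin(pingu), ready(pingu).
Round 2 fires (3), (8), (11), giving open(pingu), red(node2), metal(pingu).
Round 3 fires (1), giving valid(b).

approved(node2), blue(b), cold(node2), flagged(node2), green(pingu), hot(b), large(node2), metal(pingu), open(pingu), penguin(pingu), ready(pingu), red(node2), valid(b), wooden(node2)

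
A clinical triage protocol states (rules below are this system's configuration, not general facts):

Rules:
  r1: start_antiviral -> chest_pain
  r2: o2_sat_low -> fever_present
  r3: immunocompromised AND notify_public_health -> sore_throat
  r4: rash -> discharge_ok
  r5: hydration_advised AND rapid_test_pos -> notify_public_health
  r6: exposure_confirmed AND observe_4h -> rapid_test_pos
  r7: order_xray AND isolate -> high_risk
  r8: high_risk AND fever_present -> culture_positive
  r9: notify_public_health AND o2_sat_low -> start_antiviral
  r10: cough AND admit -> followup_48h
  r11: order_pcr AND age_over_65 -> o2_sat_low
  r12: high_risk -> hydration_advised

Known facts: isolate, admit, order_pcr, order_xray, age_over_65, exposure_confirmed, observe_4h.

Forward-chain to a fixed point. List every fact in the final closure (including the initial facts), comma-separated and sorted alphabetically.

[1] r6 [exposure_confirmed AND observe_4h -> rapid_test_pos]; r7 [order_xray AND isolate -> high_risk]; r11 [order_pcr AND age_over_65 -> o2_sat_low]. ⇒ new: rapid_test_pos, high_risk, o2_sat_low.
[2] r2 [o2_sat_low -> fever_present]; r12 [high_risk -> hydration_advised]. ⇒ new: fever_present, hydration_advised.
[3] r5 [hydration_advised AND rapid_test_pos -> notify_public_health]; r8 [high_risk AND fever_present -> culture_positive]. ⇒ new: notify_public_health, culture_positive.
[4] r9 [notify_public_health AND o2_sat_low -> start_antiviral]. ⇒ new: start_antiviral.
[5] r1 [start_antiviral -> chest_pain]. ⇒ new: chest_pain.

admit, age_over_65, chest_pain, culture_positive, exposure_confirmed, fever_present, high_risk, hydration_advised, isolate, notify_public_health, o2_sat_low, observe_4h, order_pcr, order_xray, rapid_test_pos, start_antiviral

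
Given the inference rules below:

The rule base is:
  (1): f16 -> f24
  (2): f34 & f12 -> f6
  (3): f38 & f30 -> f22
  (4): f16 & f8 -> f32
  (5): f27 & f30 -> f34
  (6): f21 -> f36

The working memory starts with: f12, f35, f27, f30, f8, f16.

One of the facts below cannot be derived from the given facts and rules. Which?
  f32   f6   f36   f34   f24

Round 1 — (1), (4), (5), derive f24, f32, f34.
Round 2 — (2), derive f6.
Derived: f32 (round 1), f34 (round 1), f6 (round 2), f24 (round 1). f36 never appears in any round.

f36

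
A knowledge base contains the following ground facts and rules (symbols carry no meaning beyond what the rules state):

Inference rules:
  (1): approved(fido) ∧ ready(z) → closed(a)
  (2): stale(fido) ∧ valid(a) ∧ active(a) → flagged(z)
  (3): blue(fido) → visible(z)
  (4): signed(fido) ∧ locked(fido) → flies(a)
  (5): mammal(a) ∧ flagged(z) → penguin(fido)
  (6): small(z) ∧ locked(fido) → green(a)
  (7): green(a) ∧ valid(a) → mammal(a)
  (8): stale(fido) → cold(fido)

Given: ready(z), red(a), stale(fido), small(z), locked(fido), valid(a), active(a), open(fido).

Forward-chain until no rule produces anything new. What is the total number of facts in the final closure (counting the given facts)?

Round 1: (2) [stale(fido) ∧ valid(a) ∧ active(a) → flagged(z)]; (6) [small(z) ∧ locked(fido) → green(a)]; (8) [stale(fido) → cold(fido)]. New: flagged(z), green(a), cold(fido).
Round 2: (7) [green(a) ∧ valid(a) → mammal(a)]. New: mammal(a).
Round 3: (5) [mammal(a) ∧ flagged(z) → penguin(fido)]. New: penguin(fido).
Closure: {active(a), cold(fido), flagged(z), green(a), locked(fido), mammal(a), open(fido), penguin(fido), ready(z), red(a), small(z), stale(fido), valid(a)} — 13 facts.

13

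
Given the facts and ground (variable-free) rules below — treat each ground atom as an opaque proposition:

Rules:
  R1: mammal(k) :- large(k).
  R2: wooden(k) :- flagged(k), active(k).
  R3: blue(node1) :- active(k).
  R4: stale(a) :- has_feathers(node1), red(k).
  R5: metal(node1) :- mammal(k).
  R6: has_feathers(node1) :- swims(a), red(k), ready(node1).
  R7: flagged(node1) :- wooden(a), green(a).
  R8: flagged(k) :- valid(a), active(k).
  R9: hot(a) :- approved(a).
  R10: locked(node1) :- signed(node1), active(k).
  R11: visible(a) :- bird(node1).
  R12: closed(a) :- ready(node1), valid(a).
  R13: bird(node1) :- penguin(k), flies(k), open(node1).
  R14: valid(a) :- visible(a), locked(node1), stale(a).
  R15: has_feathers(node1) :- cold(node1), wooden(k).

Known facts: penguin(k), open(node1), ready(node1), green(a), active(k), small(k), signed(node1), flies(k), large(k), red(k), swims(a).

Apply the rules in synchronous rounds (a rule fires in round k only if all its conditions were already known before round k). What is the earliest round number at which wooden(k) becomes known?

5

[1] R1 [mammal(k) :- large(k).]; R3 [blue(node1) :- active(k).]; R6 [has_feathers(node1) :- swims(a), red(k), ready(node1).]; R10 [locked(node1) :- signed(node1), active(k).]; R13 [bird(node1) :- penguin(k), flies(k), open(node1).]. ⇒ new: mammal(k), blue(node1), has_feathers(node1), locked(node1), bird(node1).
[2] R4 [stale(a) :- has_feathers(node1), red(k).]; R5 [metal(node1) :- mammal(k).]; R11 [visible(a) :- bird(node1).]. ⇒ new: stale(a), metal(node1), visible(a).
[3] R14 [valid(a) :- visible(a), locked(node1), stale(a).]. ⇒ new: valid(a).
[4] R8 [flagged(k) :- valid(a), active(k).]; R12 [closed(a) :- ready(node1), valid(a).]. ⇒ new: flagged(k), closed(a).
[5] R2 [wooden(k) :- flagged(k), active(k).]. ⇒ new: wooden(k).
wooden(k) first appears in round 5.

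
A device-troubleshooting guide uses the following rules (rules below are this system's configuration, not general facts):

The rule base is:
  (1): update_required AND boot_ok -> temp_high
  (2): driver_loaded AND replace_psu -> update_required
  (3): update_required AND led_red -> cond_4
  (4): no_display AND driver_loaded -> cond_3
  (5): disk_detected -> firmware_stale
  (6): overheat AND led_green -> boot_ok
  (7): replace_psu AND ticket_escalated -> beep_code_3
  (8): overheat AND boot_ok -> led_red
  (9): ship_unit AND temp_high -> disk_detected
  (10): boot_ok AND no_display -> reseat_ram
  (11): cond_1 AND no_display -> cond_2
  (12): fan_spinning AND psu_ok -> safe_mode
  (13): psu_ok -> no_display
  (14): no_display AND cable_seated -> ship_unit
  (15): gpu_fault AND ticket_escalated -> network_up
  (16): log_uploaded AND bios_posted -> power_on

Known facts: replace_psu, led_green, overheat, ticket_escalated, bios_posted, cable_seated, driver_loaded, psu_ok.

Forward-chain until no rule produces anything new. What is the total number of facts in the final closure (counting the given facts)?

Round 1: (2) [driver_loaded AND replace_psu -> update_required]; (6) [overheat AND led_green -> boot_ok]; (7) [replace_psu AND ticket_escalated -> beep_code_3]; (13) [psu_ok -> no_display]. Adds update_required, boot_ok, beep_code_3, no_display.
Round 2: (1) [update_required AND boot_ok -> temp_high]; (4) [no_display AND driver_loaded -> cond_3]; (8) [overheat AND boot_ok -> led_red]; (10) [boot_ok AND no_display -> reseat_ram]; (14) [no_display AND cable_seated -> ship_unit]. Adds temp_high, cond_3, led_red, reseat_ram, ship_unit.
Round 3: (3) [update_required AND led_red -> cond_4]; (9) [ship_unit AND temp_high -> disk_detected]. Adds cond_4, disk_detected.
Round 4: (5) [disk_detected -> firmware_stale]. Adds firmware_stale.
Closure: {beep_code_3, bios_posted, boot_ok, cable_seated, cond_3, cond_4, disk_detected, driver_loaded, firmware_stale, led_green, led_red, no_display, overheat, psu_ok, replace_psu, reseat_ram, ship_unit, temp_high, ticket_escalated, update_required} — 20 facts.

20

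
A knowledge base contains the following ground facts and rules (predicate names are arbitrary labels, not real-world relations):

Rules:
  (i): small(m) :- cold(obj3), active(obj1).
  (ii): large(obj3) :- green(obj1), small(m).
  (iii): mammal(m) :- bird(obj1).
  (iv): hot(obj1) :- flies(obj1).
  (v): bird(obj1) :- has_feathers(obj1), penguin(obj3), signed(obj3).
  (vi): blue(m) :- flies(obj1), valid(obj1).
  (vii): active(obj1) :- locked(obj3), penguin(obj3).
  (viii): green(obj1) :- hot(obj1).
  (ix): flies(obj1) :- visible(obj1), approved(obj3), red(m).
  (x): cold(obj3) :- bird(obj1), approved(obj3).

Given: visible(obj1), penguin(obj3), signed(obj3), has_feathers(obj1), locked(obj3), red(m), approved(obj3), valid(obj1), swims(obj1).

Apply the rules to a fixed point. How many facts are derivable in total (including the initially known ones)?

Round 1: (v) [bird(obj1) :- has_feathers(obj1), penguin(obj3), signed(obj3).]; (vii) [active(obj1) :- locked(obj3), penguin(obj3).]; (ix) [flies(obj1) :- visible(obj1), approved(obj3), red(m).]. New: bird(obj1), active(obj1), flies(obj1).
Round 2: (iii) [mammal(m) :- bird(obj1).]; (iv) [hot(obj1) :- flies(obj1).]; (vi) [blue(m) :- flies(obj1), valid(obj1).]; (x) [cold(obj3) :- bird(obj1), approved(obj3).]. New: mammal(m), hot(obj1), blue(m), cold(obj3).
Round 3: (i) [small(m) :- cold(obj3), active(obj1).]; (viii) [green(obj1) :- hot(obj1).]. New: small(m), green(obj1).
Round 4: (ii) [large(obj3) :- green(obj1), small(m).]. New: large(obj3).
Closure: {active(obj1), approved(obj3), bird(obj1), blue(m), cold(obj3), flies(obj1), green(obj1), has_feathers(obj1), hot(obj1), large(obj3), locked(obj3), mammal(m), penguin(obj3), red(m), signed(obj3), small(m), swims(obj1), valid(obj1), visible(obj1)} — 19 facts.

19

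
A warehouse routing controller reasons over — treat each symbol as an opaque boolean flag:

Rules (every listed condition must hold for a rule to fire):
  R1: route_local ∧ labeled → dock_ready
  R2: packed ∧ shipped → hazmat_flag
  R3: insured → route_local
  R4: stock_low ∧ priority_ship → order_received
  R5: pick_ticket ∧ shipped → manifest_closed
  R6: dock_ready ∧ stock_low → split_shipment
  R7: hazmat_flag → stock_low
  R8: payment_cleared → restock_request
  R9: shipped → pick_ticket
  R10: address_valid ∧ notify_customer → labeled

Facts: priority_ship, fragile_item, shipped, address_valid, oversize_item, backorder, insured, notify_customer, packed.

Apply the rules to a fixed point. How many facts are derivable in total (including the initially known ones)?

Round 1: R2 [packed ∧ shipped → hazmat_flag]; R3 [insured → route_local]; R9 [shipped → pick_ticket]; R10 [address_valid ∧ notify_customer → labeled]. New: hazmat_flag, route_local, pick_ticket, labeled.
Round 2: R1 [route_local ∧ labeled → dock_ready]; R5 [pick_ticket ∧ shipped → manifest_closed]; R7 [hazmat_flag → stock_low]. New: dock_ready, manifest_closed, stock_low.
Round 3: R4 [stock_low ∧ priority_ship → order_received]; R6 [dock_ready ∧ stock_low → split_shipment]. New: order_received, split_shipment.
Closure: {address_valid, backorder, dock_ready, fragile_item, hazmat_flag, insured, labeled, manifest_closed, notify_customer, order_received, oversize_item, packed, pick_ticket, priority_ship, route_local, shipped, split_shipment, stock_low} — 18 facts.

18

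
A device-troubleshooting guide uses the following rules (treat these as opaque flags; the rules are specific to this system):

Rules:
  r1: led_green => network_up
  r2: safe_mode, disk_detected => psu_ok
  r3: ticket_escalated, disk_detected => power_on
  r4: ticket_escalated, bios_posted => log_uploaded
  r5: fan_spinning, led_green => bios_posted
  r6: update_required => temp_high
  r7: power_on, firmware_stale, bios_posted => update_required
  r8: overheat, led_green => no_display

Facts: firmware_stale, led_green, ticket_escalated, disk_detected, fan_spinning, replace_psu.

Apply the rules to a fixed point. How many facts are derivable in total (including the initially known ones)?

[1] r1 [led_green => network_up]; r3 [ticket_escalated, disk_detected => power_on]; r5 [fan_spinning, led_green => bios_posted]. ⇒ new: network_up, power_on, bios_posted.
[2] r4 [ticket_escalated, bios_posted => log_uploaded]; r7 [power_on, firmware_stale, bios_posted => update_required]. ⇒ new: log_uploaded, update_required.
[3] r6 [update_required => temp_high]. ⇒ new: temp_high.
Closure: {bios_posted, disk_detected, fan_spinning, firmware_stale, led_green, log_uploaded, network_up, power_on, replace_psu, temp_high, ticket_escalated, update_required} — 12 facts.

12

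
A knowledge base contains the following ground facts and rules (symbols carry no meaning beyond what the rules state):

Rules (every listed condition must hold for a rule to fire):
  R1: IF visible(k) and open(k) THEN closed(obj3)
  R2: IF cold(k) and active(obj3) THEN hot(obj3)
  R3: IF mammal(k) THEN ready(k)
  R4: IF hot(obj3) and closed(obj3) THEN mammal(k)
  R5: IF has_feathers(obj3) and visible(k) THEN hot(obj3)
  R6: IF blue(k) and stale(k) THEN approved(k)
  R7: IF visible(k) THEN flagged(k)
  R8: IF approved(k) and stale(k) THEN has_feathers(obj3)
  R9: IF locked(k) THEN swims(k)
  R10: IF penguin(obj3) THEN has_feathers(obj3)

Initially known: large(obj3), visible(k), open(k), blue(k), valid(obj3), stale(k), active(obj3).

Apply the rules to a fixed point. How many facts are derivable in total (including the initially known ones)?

Round 1 fires R1, R6, R7, giving closed(obj3), approved(k), flagged(k).
Round 2 fires R8, giving has_feathers(obj3).
Round 3 fires R5, giving hot(obj3).
Round 4 fires R4, giving mammal(k).
Round 5 fires R3, giving ready(k).
Closure: {active(obj3), approved(k), blue(k), closed(obj3), flagged(k), has_feathers(obj3), hot(obj3), large(obj3), mammal(k), open(k), ready(k), stale(k), valid(obj3), visible(k)} — 14 facts.

14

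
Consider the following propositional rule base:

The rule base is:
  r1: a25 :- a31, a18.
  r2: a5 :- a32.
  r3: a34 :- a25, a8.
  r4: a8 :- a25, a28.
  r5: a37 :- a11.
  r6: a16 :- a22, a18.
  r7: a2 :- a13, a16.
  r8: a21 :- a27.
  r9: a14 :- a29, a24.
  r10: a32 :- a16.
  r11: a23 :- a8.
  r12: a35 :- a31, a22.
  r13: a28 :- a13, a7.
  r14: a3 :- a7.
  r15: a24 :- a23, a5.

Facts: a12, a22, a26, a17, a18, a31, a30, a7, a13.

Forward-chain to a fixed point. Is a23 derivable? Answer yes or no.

Round 1 fires r1, r6, r12, r13, r14, giving a25, a16, a35, a28, a3.
Round 2 fires r4, r7, r10, giving a8, a2, a32.
Round 3 fires r2, r3, r11, giving a5, a34, a23.
Round 4 fires r15, giving a24.
a23 appears in round 3, so it is derivable.

yes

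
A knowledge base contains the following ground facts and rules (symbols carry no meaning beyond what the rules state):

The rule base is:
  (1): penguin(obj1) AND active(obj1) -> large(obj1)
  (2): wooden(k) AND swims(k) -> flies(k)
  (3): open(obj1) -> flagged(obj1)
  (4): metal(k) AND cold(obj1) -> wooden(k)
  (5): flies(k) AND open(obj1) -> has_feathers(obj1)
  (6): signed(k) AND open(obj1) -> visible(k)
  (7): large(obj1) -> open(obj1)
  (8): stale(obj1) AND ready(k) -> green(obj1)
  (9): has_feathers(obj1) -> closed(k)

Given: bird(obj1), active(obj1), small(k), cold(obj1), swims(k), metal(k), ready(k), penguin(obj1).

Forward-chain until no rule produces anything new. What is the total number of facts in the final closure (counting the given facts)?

15

Round 1 — (1), (4), derive large(obj1), wooden(k).
Round 2 — (2), (7), derive flies(k), open(obj1).
Round 3 — (3), (5), derive flagged(obj1), has_feathers(obj1).
Round 4 — (9), derive closed(k).
Closure: {active(obj1), bird(obj1), closed(k), cold(obj1), flagged(obj1), flies(k), has_feathers(obj1), large(obj1), metal(k), open(obj1), penguin(obj1), ready(k), small(k), swims(k), wooden(k)} — 15 facts.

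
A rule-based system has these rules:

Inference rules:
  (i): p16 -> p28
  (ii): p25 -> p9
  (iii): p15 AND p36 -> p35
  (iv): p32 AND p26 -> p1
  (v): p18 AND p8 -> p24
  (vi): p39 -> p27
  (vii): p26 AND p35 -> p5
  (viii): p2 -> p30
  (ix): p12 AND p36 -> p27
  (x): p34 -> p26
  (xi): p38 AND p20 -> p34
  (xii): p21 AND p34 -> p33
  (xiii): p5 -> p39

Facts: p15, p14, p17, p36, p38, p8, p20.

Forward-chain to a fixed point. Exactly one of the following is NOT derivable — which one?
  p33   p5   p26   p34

p33

Round 1 — (iii), (xi), derive p35, p34.
Round 2 — (x), derive p26.
Round 3 — (vii), derive p5.
Round 4 — (xiii), derive p39.
Round 5 — (vi), derive p27.
Derived: p5 (round 3), p26 (round 2), p34 (round 1). p33 never appears in any round.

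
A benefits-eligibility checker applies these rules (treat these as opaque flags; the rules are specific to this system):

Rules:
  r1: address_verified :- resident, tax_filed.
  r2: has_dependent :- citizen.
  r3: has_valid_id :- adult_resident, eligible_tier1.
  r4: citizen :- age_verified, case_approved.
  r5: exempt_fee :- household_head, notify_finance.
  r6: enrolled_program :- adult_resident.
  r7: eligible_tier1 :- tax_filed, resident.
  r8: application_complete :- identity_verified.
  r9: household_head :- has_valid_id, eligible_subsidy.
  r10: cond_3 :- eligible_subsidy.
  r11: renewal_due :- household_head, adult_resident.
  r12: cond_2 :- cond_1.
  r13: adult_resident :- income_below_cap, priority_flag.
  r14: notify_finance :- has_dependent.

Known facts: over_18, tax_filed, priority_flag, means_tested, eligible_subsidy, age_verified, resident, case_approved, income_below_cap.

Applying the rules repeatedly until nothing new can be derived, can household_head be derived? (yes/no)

Round 1 — r1, r4, r7, r10, r13, derive address_verified, citizen, eligible_tier1, cond_3, adult_resident.
Round 2 — r2, r3, r6, derive has_dependent, has_valid_id, enrolled_program.
Round 3 — r9, r14, derive household_head, notify_finance.
Round 4 — r5, r11, derive exempt_fee, renewal_due.
household_head appears in round 3, so it is derivable.

yes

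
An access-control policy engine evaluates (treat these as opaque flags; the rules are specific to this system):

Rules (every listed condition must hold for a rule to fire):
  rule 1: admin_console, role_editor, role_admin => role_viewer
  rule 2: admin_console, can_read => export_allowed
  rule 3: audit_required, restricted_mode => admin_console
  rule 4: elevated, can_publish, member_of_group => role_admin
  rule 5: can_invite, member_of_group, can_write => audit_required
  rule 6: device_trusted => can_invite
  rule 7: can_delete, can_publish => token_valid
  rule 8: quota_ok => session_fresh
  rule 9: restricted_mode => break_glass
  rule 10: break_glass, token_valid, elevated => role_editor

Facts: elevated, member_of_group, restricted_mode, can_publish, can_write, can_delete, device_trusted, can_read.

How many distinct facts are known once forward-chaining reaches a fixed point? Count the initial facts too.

17

Round 1: rule 4 [elevated, can_publish, member_of_group => role_admin]; rule 6 [device_trusted => can_invite]; rule 7 [can_delete, can_publish => token_valid]; rule 9 [restricted_mode => break_glass]. Adds role_admin, can_invite, token_valid, break_glass.
Round 2: rule 5 [can_invite, member_of_group, can_write => audit_required]; rule 10 [break_glass, token_valid, elevated => role_editor]. Adds audit_required, role_editor.
Round 3: rule 3 [audit_required, restricted_mode => admin_console]. Adds admin_console.
Round 4: rule 1 [admin_console, role_editor, role_admin => role_viewer]; rule 2 [admin_console, can_read => export_allowed]. Adds role_viewer, export_allowed.
Closure: {admin_console, audit_required, break_glass, can_delete, can_invite, can_publish, can_read, can_write, device_trusted, elevated, export_allowed, member_of_group, restricted_mode, role_admin, role_editor, role_viewer, token_valid} — 17 facts.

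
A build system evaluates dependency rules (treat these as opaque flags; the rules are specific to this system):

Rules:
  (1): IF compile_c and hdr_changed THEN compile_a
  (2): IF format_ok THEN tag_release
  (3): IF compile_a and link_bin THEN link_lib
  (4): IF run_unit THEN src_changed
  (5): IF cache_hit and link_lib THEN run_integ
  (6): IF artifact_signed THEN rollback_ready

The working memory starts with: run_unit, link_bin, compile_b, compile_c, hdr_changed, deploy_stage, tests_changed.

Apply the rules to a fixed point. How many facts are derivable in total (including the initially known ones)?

10

Round 1: (1) [IF compile_c and hdr_changed THEN compile_a]; (4) [IF run_unit THEN src_changed]. Adds compile_a, src_changed.
Round 2: (3) [IF compile_a and link_bin THEN link_lib]. Adds link_lib.
Closure: {compile_a, compile_b, compile_c, deploy_stage, hdr_changed, link_bin, link_lib, run_unit, src_changed, tests_changed} — 10 facts.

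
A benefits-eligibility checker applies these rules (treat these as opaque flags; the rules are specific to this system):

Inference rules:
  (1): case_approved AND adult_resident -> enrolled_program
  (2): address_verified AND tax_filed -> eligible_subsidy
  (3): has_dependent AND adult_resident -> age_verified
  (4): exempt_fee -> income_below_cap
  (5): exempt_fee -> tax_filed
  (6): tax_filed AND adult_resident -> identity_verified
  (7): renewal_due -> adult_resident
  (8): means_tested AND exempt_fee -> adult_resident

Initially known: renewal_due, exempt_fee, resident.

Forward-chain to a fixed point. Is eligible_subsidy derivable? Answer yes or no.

no

Round 1: (4) [exempt_fee -> income_below_cap]; (5) [exempt_fee -> tax_filed]; (7) [renewal_due -> adult_resident]. Adds income_below_cap, tax_filed, adult_resident.
Round 2: (6) [tax_filed AND adult_resident -> identity_verified]. Adds identity_verified.
Fixed point reached. eligible_subsidy is concluded only by (2); (2) needs address_verified (never derived).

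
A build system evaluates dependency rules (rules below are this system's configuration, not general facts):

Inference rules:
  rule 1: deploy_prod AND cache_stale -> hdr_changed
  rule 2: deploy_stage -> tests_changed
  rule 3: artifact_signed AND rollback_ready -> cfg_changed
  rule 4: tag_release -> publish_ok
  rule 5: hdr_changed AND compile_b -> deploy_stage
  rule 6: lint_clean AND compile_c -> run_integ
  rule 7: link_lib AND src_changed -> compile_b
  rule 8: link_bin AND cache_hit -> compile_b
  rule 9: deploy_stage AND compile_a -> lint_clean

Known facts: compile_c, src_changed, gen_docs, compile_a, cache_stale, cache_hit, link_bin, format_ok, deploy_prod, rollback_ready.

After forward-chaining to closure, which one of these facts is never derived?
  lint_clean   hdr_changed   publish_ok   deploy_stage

publish_ok

Round 1: rule 1 [deploy_prod AND cache_stale -> hdr_changed]; rule 8 [link_bin AND cache_hit -> compile_b]. Adds hdr_changed, compile_b.
Round 2: rule 5 [hdr_changed AND compile_b -> deploy_stage]. Adds deploy_stage.
Round 3: rule 2 [deploy_stage -> tests_changed]; rule 9 [deploy_stage AND compile_a -> lint_clean]. Adds tests_changed, lint_clean.
Round 4: rule 6 [lint_clean AND compile_c -> run_integ]. Adds run_integ.
Derived: hdr_changed (round 1), lint_clean (round 3), deploy_stage (round 2). publish_ok never appears in any round.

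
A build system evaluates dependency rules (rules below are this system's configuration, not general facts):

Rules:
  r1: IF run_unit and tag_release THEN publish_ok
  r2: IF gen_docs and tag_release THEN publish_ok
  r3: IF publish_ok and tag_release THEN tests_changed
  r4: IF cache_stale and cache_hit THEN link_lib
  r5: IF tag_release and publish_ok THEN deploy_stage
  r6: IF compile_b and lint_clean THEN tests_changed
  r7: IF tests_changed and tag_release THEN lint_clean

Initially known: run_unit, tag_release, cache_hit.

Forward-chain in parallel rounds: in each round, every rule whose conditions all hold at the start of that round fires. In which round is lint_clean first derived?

Round 1: r1 [IF run_unit and tag_release THEN publish_ok]. New: publish_ok.
Round 2: r3 [IF publish_ok and tag_release THEN tests_changed]; r5 [IF tag_release and publish_ok THEN deploy_stage]. New: tests_changed, deploy_stage.
Round 3: r7 [IF tests_changed and tag_release THEN lint_clean]. New: lint_clean.
lint_clean first appears in round 3.

3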